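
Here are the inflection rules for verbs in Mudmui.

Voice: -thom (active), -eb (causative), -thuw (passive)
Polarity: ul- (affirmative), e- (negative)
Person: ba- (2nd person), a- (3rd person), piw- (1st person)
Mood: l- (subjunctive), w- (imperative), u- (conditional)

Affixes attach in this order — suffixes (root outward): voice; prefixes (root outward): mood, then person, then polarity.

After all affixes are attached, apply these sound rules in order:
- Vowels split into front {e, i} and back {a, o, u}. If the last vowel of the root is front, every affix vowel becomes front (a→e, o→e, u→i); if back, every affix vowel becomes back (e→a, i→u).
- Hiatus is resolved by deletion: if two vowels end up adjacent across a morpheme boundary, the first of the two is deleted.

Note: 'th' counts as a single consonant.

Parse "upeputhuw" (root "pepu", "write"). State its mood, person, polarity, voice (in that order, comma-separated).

Segment: e-a-u-pepu-thuw.
mood: u- → conditional.
person: a- → 3rd person.
polarity: e- → negative.
voice: -thuw → passive.

conditional, 3rd person, negative, passive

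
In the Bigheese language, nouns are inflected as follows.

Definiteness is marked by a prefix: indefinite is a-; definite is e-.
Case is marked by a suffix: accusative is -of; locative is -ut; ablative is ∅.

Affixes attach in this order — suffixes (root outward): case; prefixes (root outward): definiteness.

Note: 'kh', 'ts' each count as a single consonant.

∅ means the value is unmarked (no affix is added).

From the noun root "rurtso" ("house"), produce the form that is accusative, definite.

erurtsoof

Attach case accusative -of → rurtsoof.
Attach definiteness definite e- → erurtsoof.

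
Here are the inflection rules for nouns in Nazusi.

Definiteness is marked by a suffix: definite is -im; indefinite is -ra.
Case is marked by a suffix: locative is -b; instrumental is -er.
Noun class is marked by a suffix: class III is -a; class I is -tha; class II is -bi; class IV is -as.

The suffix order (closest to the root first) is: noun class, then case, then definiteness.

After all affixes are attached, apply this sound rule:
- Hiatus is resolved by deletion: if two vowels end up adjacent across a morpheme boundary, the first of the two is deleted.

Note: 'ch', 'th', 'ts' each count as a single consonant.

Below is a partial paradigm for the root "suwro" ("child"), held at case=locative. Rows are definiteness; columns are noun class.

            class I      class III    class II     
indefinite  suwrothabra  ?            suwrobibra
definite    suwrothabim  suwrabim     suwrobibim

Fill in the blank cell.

suwrabra

Attach noun class class III -a → suwroa.
Attach case locative -b → suwroab.
Attach definiteness indefinite -ra → suwroabra.
Apply vowel deletion: suwroabra → suwrabra.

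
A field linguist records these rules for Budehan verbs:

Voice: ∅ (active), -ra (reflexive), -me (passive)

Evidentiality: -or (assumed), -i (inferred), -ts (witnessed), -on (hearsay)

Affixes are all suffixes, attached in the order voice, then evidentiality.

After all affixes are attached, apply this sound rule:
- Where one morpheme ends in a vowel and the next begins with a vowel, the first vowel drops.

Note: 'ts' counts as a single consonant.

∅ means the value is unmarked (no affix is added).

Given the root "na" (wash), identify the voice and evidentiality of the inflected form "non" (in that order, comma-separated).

Segment: na-on.
voice: ∅ → active.
evidentiality: -on → hearsay.

active, hearsay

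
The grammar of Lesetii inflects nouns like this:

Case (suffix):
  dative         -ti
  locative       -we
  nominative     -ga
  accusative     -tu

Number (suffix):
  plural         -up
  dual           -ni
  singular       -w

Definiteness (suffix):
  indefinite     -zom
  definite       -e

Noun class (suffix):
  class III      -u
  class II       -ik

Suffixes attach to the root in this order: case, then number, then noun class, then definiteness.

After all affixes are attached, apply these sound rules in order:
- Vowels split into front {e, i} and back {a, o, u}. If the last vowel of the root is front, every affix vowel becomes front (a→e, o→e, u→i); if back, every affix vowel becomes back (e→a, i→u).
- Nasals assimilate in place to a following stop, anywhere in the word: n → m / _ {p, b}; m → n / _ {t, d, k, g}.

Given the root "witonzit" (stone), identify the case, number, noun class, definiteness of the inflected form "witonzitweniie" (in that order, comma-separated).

locative, dual, class III, definite

Segment: witonzit-we-ni-u-e.
case: -we → locative.
number: -ni → dual.
noun class: -u → class III.
definiteness: -e → definite.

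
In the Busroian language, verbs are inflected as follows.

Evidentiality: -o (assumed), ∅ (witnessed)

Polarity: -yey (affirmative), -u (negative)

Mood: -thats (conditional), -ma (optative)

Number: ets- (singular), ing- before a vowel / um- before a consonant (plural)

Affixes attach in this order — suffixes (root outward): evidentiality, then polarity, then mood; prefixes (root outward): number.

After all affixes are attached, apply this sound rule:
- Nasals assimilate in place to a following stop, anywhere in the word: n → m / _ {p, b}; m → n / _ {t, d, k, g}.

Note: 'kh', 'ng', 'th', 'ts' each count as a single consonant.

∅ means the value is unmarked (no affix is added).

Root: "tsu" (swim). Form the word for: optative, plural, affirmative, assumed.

umtsuoyeyma

Attach evidentiality assumed -o → tsuo.
Attach number plural um- (before consonant 'ts') → umtsuo.
Attach polarity affirmative -yey → umtsuoyey.
Attach mood optative -ma → umtsuoyeyma.
Nasal assimilation: no change.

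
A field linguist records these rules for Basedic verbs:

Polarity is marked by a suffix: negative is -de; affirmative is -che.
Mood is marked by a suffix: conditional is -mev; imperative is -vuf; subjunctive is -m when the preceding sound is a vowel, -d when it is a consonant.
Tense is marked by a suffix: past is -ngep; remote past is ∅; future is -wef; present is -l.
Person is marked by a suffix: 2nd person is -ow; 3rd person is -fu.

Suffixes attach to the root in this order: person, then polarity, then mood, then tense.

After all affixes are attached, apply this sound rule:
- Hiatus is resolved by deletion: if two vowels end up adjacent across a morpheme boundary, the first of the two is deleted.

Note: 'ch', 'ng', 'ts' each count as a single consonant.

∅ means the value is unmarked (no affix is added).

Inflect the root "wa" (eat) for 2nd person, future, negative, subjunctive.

wowdemwef

Attach person 2nd person -ow → waow.
Attach polarity negative -de → waowde.
Attach mood subjunctive -m (after vowel 'e') → waowdem.
Attach tense future -wef → waowdemwef.
Apply vowel deletion: waowdemwef → wowdemwef.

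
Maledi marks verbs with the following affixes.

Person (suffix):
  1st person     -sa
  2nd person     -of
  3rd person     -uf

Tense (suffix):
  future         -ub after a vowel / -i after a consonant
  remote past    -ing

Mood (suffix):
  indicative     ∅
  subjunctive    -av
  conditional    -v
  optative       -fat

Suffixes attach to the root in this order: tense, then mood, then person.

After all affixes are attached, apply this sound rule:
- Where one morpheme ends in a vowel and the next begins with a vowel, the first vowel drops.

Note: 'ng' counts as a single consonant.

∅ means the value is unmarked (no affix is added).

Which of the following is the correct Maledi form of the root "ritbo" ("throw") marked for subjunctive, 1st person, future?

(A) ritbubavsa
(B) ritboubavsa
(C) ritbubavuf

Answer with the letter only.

Attach tense future -ub (after vowel 'o') → ritboub.
Attach mood subjunctive -av → ritboubav.
Attach person 1st person -sa → ritboubavsa.
Apply vowel deletion: ritboubavsa → ritbubavsa.
So the correct form is ritbubavsa, option (A).
(B) ritboubavsa is wrong: it fails to apply the sound rule(s).
(C) ritbubavuf is wrong: it uses 3rd person instead of 1st person for person.

A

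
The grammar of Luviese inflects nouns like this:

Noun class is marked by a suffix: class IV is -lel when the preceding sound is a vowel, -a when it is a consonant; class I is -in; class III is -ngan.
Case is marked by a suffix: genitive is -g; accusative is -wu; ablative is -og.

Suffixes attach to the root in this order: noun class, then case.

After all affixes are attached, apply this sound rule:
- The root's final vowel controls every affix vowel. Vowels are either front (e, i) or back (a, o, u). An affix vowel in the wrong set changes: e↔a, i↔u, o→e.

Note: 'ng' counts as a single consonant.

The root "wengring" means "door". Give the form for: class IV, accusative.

Attach noun class class IV -a (after consonant 'ng') → wengringa.
Attach case accusative -wu → wengringawu.
Apply vowel harmony: wengringawu → wengringewi.

wengringewi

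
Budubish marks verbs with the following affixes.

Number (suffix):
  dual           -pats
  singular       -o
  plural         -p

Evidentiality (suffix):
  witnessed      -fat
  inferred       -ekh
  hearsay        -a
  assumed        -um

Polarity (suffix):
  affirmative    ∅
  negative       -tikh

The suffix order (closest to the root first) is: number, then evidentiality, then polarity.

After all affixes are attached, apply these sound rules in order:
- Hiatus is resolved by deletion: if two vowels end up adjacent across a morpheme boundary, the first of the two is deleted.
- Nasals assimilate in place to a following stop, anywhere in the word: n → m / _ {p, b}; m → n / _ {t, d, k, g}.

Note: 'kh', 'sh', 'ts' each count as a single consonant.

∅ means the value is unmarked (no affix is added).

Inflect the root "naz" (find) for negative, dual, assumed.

Attach number dual -pats → nazpats.
Attach evidentiality assumed -um → nazpatsum.
Attach polarity negative -tikh → nazpatsumtikh.
Vowel deletion: no change.
Apply nasal assimilation: nazpatsumtikh → nazpatsuntikh.

nazpatsuntikh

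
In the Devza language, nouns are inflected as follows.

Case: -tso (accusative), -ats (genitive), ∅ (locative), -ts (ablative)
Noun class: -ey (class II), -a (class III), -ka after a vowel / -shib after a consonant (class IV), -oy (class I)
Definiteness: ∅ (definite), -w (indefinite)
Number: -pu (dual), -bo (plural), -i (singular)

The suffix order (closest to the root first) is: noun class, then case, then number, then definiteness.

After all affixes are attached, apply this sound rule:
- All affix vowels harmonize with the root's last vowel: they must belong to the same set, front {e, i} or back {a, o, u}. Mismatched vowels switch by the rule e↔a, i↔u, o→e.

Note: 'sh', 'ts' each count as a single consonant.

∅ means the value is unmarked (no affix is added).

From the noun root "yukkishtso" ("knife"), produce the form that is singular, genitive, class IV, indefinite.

Attach noun class class IV -ka (after vowel 'o') → yukkishtsoka.
Attach case genitive -ats → yukkishtsokaats.
Attach number singular -i → yukkishtsokaatsi.
Attach definiteness indefinite -w → yukkishtsokaatsiw.
Apply vowel harmony: yukkishtsokaatsiw → yukkishtsokaatsuw.

yukkishtsokaatsuw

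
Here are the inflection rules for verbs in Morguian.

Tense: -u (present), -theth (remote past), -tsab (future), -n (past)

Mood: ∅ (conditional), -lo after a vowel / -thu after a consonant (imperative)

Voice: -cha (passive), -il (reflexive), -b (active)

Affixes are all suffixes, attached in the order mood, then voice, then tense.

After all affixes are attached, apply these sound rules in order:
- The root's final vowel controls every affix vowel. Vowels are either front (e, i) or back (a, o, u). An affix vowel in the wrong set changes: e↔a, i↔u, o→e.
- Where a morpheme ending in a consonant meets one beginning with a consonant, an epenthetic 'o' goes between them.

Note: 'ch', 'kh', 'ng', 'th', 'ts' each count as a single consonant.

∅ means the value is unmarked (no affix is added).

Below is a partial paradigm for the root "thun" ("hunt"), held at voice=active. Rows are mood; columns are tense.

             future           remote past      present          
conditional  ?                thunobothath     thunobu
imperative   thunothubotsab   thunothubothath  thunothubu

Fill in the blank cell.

thunobotsab

mood = conditional: zero marking, form stays thun.
Attach voice active -b → thunb.
Attach tense future -tsab → thunbtsab.
Vowel harmony: no change.
Apply epenthesis: thunbtsab → thunobotsab.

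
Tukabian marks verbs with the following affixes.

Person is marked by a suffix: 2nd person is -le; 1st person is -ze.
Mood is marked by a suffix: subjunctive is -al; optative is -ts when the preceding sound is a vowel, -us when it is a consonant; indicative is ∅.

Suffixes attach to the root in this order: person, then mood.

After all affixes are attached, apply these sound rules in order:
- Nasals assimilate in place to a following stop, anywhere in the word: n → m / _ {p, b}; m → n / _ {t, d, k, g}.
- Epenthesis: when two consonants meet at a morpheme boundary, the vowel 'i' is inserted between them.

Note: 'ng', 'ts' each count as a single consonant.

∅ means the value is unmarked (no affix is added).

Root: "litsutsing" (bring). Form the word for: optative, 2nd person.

Attach person 2nd person -le → litsutsingle.
Attach mood optative -ts (after vowel 'e') → litsutsinglets.
Nasal assimilation: no change.
Apply epenthesis: litsutsinglets → litsutsingilets.

litsutsingilets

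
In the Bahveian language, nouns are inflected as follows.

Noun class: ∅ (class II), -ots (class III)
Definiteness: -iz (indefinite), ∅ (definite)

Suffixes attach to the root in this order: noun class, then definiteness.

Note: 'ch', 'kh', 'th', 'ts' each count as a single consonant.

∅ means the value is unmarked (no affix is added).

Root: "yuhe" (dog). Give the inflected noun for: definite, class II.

noun class = class II: zero marking, form stays yuhe.
definiteness = definite: zero marking, form stays yuhe.

yuhe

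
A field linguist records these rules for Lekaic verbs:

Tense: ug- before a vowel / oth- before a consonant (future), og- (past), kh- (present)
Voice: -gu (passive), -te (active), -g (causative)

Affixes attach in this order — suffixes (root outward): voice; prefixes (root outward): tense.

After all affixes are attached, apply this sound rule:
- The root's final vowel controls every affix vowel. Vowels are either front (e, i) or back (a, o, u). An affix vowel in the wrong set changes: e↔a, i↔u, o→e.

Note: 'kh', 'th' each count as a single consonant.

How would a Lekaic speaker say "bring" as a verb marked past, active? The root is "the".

egthete

Attach voice active -te → thete.
Attach tense past og- → ogthete.
Apply vowel harmony: ogthete → egthete.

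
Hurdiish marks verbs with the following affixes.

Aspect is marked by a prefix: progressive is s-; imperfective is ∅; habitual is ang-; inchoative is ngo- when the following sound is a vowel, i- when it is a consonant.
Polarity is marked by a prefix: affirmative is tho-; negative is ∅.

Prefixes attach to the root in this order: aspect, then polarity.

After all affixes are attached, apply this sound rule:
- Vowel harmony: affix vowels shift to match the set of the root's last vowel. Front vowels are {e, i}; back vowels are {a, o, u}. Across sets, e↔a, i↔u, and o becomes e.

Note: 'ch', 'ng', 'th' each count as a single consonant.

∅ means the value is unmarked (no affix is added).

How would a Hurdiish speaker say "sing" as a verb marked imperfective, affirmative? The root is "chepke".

thechepke

aspect = imperfective: zero marking, form stays chepke.
Attach polarity affirmative tho- → thochepke.
Apply vowel harmony: thochepke → thechepke.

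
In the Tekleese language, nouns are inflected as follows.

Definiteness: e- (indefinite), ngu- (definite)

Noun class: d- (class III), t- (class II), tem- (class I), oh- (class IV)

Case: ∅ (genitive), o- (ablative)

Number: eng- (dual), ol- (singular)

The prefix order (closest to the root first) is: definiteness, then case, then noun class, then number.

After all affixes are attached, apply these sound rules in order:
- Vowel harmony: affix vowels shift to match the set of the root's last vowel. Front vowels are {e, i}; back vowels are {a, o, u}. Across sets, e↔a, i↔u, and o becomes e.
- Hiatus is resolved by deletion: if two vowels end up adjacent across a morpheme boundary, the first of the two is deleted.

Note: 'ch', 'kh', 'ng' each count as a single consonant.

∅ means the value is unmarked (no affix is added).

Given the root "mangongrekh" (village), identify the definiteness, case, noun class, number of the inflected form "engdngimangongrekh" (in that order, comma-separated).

definite, genitive, class III, dual

Segment: eng-d-ngu-mangongrekh.
definiteness: ngu- → definite.
case: ∅ → genitive.
noun class: d- → class III.
number: eng- → dual.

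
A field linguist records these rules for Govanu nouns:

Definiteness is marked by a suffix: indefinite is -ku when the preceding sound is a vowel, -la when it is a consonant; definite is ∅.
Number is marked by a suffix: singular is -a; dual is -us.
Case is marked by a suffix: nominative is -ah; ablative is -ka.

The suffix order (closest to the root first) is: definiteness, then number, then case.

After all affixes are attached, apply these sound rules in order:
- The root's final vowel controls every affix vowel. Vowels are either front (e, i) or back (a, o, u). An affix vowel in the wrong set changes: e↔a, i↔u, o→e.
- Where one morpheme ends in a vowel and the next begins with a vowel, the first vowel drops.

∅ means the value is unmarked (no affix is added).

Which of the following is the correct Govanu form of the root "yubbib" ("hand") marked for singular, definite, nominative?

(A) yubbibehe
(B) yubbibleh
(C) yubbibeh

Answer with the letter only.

C

definiteness = definite: zero marking, form stays yubbib.
Attach number singular -a → yubbiba.
Attach case nominative -ah → yubbibaah.
Apply vowel harmony: yubbibaah → yubbibeeh.
Apply vowel deletion: yubbibeeh → yubbibeh.
So the correct form is yubbibeh, option (C).
(A) yubbibehe is wrong: it has the affixes in the wrong order.
(B) yubbibleh is wrong: it uses indefinite instead of definite for definiteness.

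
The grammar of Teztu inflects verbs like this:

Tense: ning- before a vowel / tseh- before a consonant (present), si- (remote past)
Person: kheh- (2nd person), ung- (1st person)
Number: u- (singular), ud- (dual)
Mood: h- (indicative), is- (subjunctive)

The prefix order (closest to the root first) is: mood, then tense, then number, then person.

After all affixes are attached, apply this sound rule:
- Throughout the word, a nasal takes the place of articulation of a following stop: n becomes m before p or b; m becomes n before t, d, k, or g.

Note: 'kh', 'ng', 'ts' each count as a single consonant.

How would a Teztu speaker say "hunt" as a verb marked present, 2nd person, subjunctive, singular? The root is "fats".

khehuningisfats

Attach mood subjunctive is- → isfats.
Attach tense present ning- (before vowel 'i') → ningisfats.
Attach number singular u- → uningisfats.
Attach person 2nd person kheh- → khehuningisfats.
Nasal assimilation: no change.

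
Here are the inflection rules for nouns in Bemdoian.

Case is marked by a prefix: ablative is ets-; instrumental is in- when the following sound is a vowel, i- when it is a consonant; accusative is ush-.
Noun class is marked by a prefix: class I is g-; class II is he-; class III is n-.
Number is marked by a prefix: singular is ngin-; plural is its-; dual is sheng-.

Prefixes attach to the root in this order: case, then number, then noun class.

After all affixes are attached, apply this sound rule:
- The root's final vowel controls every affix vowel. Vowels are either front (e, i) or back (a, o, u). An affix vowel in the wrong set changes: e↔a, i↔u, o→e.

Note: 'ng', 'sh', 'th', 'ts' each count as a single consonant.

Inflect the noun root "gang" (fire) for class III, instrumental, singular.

Attach case instrumental i- (before consonant 'g') → igang.
Attach number singular ngin- → nginigang.
Attach noun class class III n- → nnginigang.
Apply vowel harmony: nnginigang → nngunugang.

nngunugang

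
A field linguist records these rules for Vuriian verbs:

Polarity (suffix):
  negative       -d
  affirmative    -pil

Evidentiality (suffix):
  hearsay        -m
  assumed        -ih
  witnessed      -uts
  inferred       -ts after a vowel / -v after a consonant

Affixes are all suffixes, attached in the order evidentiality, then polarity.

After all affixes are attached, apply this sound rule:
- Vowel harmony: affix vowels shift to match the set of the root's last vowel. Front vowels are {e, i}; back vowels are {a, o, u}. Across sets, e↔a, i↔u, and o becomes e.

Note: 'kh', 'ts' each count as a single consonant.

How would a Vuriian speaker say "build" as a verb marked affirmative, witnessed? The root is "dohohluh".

Attach evidentiality witnessed -uts → dohohluhuts.
Attach polarity affirmative -pil → dohohluhutspil.
Apply vowel harmony: dohohluhutspil → dohohluhutspul.

dohohluhutspul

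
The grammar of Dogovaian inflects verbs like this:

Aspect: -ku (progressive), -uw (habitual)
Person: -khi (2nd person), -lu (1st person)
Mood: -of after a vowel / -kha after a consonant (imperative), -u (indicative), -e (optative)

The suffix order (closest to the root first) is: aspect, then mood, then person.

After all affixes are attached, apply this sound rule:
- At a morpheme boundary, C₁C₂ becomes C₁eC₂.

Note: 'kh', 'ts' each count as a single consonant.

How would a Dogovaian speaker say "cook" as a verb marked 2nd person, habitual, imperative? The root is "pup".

Attach aspect habitual -uw → pupuw.
Attach mood imperative -kha (after consonant 'w') → pupuwkha.
Attach person 2nd person -khi → pupuwkhakhi.
Apply epenthesis: pupuwkhakhi → pupuwekhakhi.

pupuwekhakhi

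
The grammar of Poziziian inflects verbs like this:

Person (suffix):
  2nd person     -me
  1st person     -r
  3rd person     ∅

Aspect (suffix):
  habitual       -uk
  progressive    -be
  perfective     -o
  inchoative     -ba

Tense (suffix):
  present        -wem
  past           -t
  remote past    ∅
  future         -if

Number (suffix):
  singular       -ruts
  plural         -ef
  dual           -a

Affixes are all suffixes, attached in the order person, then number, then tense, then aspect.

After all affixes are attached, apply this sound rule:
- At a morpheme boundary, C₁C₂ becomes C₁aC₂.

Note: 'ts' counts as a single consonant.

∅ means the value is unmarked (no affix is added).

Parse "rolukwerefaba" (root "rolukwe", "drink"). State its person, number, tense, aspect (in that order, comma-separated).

1st person, plural, remote past, inchoative

Segment: rolukwe-r-ef-ba.
person: -r → 1st person.
number: -ef → plural.
tense: ∅ → remote past.
aspect: -ba → inchoative.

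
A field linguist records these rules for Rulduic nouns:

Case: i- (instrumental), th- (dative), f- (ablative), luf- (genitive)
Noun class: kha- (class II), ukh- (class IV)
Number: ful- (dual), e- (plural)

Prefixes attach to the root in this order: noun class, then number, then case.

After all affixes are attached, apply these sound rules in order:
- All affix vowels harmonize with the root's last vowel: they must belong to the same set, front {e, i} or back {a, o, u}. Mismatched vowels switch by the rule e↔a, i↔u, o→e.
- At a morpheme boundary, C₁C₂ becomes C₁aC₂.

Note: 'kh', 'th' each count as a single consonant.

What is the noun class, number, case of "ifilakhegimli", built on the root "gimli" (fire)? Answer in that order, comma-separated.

class II, dual, instrumental

Segment: i-ful-kha-gimli.
noun class: kha- → class II.
number: ful- → dual.
case: i- → instrumental.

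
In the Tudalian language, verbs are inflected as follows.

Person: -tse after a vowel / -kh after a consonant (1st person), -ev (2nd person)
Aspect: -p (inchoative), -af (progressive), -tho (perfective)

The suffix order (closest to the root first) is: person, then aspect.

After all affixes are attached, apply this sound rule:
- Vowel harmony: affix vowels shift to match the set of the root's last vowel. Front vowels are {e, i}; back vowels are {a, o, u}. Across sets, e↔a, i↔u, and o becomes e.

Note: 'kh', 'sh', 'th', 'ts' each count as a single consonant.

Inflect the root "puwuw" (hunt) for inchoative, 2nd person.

Attach person 2nd person -ev → puwuwev.
Attach aspect inchoative -p → puwuwevp.
Apply vowel harmony: puwuwevp → puwuwavp.

puwuwavp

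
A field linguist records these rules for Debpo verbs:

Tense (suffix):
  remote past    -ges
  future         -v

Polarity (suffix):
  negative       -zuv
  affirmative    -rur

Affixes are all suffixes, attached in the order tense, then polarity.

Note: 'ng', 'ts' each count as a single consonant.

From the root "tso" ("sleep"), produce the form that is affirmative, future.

Attach tense future -v → tsov.
Attach polarity affirmative -rur → tsovrur.

tsovrur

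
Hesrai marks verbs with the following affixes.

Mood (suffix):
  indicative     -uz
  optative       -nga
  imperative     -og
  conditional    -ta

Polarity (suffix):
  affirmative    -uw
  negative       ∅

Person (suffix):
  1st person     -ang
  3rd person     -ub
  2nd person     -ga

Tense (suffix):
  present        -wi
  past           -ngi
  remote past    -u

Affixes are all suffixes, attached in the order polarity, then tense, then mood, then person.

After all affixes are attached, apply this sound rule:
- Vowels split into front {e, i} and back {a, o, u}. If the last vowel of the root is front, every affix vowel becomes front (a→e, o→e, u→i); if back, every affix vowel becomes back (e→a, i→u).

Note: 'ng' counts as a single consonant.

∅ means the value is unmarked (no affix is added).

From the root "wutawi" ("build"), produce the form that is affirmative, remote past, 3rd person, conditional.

Attach polarity affirmative -uw → wutawiuw.
Attach tense remote past -u → wutawiuwu.
Attach mood conditional -ta → wutawiuwuta.
Attach person 3rd person -ub → wutawiuwutaub.
Apply vowel harmony: wutawiuwutaub → wutawiiwiteib.

wutawiiwiteib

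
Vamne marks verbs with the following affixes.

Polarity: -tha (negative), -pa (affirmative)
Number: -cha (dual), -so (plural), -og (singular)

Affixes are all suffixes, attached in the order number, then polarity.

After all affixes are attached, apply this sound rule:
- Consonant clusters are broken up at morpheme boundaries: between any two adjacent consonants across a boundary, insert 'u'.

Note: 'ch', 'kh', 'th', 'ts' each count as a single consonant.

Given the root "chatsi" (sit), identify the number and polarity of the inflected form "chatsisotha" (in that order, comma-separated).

plural, negative

Segment: chatsi-so-tha.
number: -so → plural.
polarity: -tha → negative.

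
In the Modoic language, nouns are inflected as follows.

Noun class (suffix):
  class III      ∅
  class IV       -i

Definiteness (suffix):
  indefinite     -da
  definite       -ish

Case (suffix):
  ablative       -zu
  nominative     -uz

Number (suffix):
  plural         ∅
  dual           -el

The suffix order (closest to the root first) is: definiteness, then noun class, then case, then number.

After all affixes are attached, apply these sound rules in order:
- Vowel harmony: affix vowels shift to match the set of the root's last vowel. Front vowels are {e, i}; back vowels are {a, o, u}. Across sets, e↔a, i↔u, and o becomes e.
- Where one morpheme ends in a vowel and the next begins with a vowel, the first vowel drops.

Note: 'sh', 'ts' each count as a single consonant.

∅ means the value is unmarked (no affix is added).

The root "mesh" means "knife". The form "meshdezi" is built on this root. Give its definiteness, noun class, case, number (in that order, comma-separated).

Segment: mesh-da-zu.
definiteness: -da → indefinite.
noun class: ∅ → class III.
case: -zu → ablative.
number: ∅ → plural.

indefinite, class III, ablative, plural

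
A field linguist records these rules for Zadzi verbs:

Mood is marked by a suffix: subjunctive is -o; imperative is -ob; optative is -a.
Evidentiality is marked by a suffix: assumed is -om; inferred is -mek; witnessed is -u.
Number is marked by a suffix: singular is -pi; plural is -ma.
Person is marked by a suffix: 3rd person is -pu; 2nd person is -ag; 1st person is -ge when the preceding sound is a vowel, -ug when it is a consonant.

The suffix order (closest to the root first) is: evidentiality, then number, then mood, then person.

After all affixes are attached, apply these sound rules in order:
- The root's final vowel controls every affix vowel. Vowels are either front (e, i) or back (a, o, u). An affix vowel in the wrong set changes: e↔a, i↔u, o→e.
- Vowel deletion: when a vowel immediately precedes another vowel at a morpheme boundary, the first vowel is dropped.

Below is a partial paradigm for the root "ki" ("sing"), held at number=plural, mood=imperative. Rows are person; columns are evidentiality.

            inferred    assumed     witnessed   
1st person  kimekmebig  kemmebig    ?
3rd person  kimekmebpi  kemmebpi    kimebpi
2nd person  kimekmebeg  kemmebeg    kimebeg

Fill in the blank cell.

kimebig

Attach evidentiality witnessed -u → kiu.
Attach number plural -ma → kiuma.
Attach mood imperative -ob → kiumaob.
Attach person 1st person -ug (after consonant 'b') → kiumaobug.
Apply vowel harmony: kiumaobug → kiimeebig.
Apply vowel deletion: kiimeebig → kimebig.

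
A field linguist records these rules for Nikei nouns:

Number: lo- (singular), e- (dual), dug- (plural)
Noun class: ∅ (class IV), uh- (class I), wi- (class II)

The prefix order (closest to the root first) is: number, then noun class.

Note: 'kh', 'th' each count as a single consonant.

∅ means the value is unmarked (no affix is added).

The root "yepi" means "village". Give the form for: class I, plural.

Attach number plural dug- → dugyepi.
Attach noun class class I uh- → uhdugyepi.

uhdugyepi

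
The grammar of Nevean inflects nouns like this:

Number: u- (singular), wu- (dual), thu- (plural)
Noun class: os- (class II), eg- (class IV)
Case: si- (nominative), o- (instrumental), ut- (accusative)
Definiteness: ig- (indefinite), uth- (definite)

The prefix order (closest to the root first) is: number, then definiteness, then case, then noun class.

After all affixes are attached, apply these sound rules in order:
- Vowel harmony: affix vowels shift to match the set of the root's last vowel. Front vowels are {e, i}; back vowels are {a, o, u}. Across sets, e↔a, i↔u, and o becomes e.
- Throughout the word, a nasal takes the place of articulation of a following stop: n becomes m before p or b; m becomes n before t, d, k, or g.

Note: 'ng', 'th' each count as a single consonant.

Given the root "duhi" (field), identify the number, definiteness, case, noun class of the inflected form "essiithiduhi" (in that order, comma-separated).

singular, definite, nominative, class II

Segment: os-si-uth-u-duhi.
number: u- → singular.
definiteness: uth- → definite.
case: si- → nominative.
noun class: os- → class II.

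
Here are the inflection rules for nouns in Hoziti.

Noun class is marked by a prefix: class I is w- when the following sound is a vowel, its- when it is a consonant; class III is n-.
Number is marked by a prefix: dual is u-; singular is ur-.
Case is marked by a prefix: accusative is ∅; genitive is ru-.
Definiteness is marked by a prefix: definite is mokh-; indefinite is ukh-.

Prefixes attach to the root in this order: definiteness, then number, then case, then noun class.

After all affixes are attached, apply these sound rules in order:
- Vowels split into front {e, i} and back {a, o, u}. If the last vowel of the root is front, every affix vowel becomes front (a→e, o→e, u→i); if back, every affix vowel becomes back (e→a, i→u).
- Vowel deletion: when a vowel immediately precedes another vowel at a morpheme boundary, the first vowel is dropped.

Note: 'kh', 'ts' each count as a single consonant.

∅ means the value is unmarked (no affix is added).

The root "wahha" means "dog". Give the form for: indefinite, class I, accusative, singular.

wurukhwahha

Attach definiteness indefinite ukh- → ukhwahha.
Attach number singular ur- → urukhwahha.
case = accusative: zero marking, form stays urukhwahha.
Attach noun class class I w- (before vowel 'u') → wurukhwahha.
Vowel harmony: no change.
Vowel deletion: no change.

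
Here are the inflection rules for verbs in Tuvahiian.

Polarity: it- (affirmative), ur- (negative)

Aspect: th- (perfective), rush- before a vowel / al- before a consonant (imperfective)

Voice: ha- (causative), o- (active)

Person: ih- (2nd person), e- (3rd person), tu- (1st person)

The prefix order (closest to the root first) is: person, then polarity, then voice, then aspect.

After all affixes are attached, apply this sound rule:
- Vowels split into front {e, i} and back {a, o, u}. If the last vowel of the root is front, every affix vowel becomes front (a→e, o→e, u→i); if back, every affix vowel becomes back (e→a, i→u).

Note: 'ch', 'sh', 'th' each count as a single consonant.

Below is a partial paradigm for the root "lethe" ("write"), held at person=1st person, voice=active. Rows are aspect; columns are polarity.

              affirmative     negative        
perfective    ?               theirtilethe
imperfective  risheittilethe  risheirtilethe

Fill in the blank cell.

theittilethe

Attach person 1st person tu- → tulethe.
Attach polarity affirmative it- → ittulethe.
Attach voice active o- → oittulethe.
Attach aspect perfective th- → thoittulethe.
Apply vowel harmony: thoittulethe → theittilethe.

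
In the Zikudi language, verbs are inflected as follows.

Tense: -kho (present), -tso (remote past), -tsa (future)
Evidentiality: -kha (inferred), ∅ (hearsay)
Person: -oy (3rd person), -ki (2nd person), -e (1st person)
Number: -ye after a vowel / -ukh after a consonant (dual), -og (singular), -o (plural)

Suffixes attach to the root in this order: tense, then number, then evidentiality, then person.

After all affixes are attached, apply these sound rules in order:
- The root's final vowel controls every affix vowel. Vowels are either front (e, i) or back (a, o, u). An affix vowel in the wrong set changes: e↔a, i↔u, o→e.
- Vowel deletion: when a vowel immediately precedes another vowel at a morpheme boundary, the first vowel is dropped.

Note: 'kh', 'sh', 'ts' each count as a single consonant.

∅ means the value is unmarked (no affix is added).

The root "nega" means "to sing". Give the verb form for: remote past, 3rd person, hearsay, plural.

negatsoy

Attach tense remote past -tso → negatso.
Attach number plural -o → negatsoo.
evidentiality = hearsay: zero marking, form stays negatsoo.
Attach person 3rd person -oy → negatsoooy.
Vowel harmony: no change.
Apply vowel deletion: negatsoooy → negatsoy.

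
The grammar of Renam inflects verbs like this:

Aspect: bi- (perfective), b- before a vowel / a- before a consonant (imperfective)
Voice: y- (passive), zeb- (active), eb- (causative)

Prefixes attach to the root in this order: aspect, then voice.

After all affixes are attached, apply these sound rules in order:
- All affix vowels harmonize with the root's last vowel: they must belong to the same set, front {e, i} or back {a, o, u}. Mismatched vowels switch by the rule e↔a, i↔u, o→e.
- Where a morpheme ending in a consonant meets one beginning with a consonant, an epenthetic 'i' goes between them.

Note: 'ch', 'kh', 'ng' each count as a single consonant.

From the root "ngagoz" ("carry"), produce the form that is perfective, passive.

Attach aspect perfective bi- → bingagoz.
Attach voice passive y- → ybingagoz.
Apply vowel harmony: ybingagoz → ybungagoz.
Apply epenthesis: ybungagoz → yibungagoz.

yibungagoz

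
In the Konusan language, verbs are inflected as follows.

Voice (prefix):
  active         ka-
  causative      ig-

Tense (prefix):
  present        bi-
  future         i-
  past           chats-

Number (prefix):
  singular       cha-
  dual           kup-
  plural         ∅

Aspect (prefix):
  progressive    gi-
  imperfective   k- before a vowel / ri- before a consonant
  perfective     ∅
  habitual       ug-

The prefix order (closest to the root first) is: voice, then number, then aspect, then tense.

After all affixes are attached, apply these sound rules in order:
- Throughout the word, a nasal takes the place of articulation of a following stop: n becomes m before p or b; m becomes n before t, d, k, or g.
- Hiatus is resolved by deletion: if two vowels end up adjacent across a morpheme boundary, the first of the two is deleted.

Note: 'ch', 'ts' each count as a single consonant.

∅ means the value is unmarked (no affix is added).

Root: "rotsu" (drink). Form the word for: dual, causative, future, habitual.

ugkupigrotsu

Attach voice causative ig- → igrotsu.
Attach number dual kup- → kupigrotsu.
Attach aspect habitual ug- → ugkupigrotsu.
Attach tense future i- → iugkupigrotsu.
Nasal assimilation: no change.
Apply vowel deletion: iugkupigrotsu → ugkupigrotsu.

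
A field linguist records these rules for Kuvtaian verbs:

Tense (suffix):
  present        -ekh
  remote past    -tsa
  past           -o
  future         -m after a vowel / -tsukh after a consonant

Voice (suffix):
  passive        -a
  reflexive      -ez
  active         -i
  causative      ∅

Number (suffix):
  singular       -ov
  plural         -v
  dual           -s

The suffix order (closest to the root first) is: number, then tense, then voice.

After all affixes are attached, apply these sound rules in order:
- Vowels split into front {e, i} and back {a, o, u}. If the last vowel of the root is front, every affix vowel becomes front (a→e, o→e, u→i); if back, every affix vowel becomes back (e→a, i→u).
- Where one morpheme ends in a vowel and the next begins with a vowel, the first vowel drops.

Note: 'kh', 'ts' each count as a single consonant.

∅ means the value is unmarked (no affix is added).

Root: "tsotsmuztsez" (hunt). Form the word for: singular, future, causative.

Attach number singular -ov → tsotsmuztsezov.
Attach tense future -tsukh (after consonant 'v') → tsotsmuztsezovtsukh.
voice = causative: zero marking, form stays tsotsmuztsezovtsukh.
Apply vowel harmony: tsotsmuztsezovtsukh → tsotsmuztsezevtsikh.
Vowel deletion: no change.

tsotsmuztsezevtsikh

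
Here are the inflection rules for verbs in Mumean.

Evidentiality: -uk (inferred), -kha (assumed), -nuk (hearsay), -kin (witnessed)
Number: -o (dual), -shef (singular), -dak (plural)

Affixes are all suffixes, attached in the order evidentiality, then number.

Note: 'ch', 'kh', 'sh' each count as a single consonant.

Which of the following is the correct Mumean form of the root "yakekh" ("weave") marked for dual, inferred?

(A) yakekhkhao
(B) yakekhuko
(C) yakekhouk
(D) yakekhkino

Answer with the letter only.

B

Attach evidentiality inferred -uk → yakekhuk.
Attach number dual -o → yakekhuko.
So the correct form is yakekhuko, option (B).
(A) yakekhkhao is wrong: it uses assumed instead of inferred for evidentiality.
(C) yakekhouk is wrong: it has the affixes in the wrong order.
(D) yakekhkino is wrong: it uses witnessed instead of inferred for evidentiality.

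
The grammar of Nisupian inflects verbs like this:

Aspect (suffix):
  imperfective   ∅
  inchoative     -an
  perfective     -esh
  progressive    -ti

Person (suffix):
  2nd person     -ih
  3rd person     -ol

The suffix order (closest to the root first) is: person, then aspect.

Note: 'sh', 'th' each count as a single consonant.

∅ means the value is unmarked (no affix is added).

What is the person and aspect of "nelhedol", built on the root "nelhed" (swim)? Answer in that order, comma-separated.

3rd person, imperfective

Segment: nelhed-ol.
person: -ol → 3rd person.
aspect: ∅ → imperfective.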